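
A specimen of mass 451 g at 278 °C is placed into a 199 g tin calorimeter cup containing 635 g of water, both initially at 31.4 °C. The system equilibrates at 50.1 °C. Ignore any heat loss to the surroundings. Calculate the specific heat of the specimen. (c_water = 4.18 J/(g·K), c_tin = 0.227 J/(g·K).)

c ≈ 0.491 J/(g·K)

Taking heat into each body as positive, Σ m c ΔT = 0:
451·c·(50.1 − 278) + 635·4.18·(50.1 − 31.4) + 199·0.227·(50.1 − 31.4) = 0
-102783 c = -50480
c = -50480/-102783 ≈ 0.4911 J/(g·K)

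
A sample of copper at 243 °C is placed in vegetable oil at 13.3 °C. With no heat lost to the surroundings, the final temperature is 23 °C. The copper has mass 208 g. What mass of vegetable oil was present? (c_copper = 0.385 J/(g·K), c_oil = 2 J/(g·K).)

Energy conservation, ΣQ = 0:
208·0.385·(23 − 243) + m·2·(23 − 13.3) = 0
19.4 m = 17618
m = 17618/19.4 ≈ 908.1 g

m ≈ 908 g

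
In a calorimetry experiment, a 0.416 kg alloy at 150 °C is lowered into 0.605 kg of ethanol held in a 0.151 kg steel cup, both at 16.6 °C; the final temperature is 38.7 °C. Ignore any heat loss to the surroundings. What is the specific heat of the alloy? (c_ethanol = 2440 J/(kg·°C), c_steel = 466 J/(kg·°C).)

c ≈ 738 J/(kg·°C)

Conservation of energy gives ΣQ = 0:
0.416·c·(38.7 − 150) + 0.605·2440·(38.7 − 16.6) + 0.151·466·(38.7 − 16.6) = 0
-46.3 c = -34179
c = -34179/-46.3 ≈ 738.2 J/(kg·°C)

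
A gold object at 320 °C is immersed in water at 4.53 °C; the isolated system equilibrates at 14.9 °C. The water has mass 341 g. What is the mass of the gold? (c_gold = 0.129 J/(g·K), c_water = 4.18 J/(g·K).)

Net heat exchanged in the isolated system is zero:
m×0.129×(14.9 − 320) + 341×4.18×(14.9 − 4.53) = 0
-39.36 m = -14781
m = -14781/-39.36 ≈ 375.6 g

m ≈ 376 g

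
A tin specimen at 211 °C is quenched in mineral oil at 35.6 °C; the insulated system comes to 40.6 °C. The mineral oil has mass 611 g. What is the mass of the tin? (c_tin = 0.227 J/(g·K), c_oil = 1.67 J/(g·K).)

m ≈ 132 g

Heat lost by the tin = heat gained by the oil:
m·0.227·(211 − 40.6) = 611·1.67·(40.6 − 35.6)
38.68 m = 5101.9  ⇒  m ≈ 131.9 g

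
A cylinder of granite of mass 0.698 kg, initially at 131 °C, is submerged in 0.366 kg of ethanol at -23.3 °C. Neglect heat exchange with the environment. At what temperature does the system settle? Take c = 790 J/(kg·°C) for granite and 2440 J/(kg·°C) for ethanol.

Set heat shed by the hot body equal to heat absorbed by the cold body:
0.698·790·(131 − T) = 0.366·2440·(T − (-23.3))
551.42(131 − T) = 893.04(T − (-23.3))
1444.5 T = 51428  ⇒  T ≈ 35.60 °C

T_f ≈ 35.6 °C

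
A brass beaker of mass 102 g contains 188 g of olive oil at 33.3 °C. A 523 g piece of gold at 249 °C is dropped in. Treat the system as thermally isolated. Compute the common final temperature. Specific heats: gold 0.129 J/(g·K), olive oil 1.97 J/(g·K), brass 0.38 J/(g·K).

T_f ≈ 63.8 °C

Setting the total heat transfer to zero:
523*0.129*(T − 249) + 188*1.97*(T − 33.3) + 102*0.38*(T − 33.3) = 0
67.47(T − 249) + 370.36(T − 33.3) + 38.76(T − 33.3) = 0
(67.47 + 370.36 + 38.76) T = 67.47*249 + 370.36*33.3 + 38.76*33.3
T ≈ 63.84 °C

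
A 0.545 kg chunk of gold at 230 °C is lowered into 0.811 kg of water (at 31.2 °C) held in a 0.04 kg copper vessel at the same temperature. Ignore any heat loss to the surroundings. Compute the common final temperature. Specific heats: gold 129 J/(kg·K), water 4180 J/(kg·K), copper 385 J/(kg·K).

Taking heat into each body as positive, Σ m c ΔT = 0:
0.545*129*(T − 230) + 0.811*4180*(T − 31.2) + 0.04*385*(T − 31.2) = 0
70.31(T − 230) + 3390(T − 31.2) + 15.4(T − 31.2) = 0
3475.7 T = 122418
T = 122418 / 3475.7 = 35.2 °C

T_f ≈ 35.2 °C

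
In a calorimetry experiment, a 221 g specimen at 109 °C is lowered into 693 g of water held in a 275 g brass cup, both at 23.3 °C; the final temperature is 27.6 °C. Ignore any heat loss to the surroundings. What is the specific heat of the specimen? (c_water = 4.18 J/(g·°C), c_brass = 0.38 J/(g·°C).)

c ≈ 0.717 J/(g·°C)

Let T be the final temperature. ΣQ_i = 0:
221·c·(27.6 − 109) + 693·4.18·(27.6 − 23.3) + 275·0.38·(27.6 − 23.3) = 0
-17989 c = -12905
c = -12905/-17989 ≈ 0.7174 J/(g·°C)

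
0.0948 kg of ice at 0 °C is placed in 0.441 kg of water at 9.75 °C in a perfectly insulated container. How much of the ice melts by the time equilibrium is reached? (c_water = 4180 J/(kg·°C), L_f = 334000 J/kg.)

m_melted ≈ 0.0538 kg

Cooling the water to 0 °C releases 0.441×4180×9.75 = 17973 J.
Melting all 0.0948 kg of ice would need 0.0948×334000 = 31663 J.
17973 J < 31663 J, so only part of the ice melts and the system sits at 0 °C.
m_melted×334000 = 17973  ⇒  m_melted ≈ 0.05381 kg.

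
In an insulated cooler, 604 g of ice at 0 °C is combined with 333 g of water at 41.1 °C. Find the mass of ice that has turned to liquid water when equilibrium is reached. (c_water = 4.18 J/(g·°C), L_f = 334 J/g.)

Cooling the water to 0 °C releases 333·4.18·41.1 = 57209 J.
Fully melting the ice requires m_ice L_f = 604·334 = 201736 J.
Since 57209 < 201736 J, not all the ice melts; equilibrium is at 0 °C.
Mass melted = 57209/334 ≈ 171.3 g.

m_melted ≈ 171 g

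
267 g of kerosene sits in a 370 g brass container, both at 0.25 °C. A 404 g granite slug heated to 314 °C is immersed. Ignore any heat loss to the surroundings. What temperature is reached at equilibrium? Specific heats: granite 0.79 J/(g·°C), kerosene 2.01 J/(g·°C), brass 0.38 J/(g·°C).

T_f ≈ 100.7 °C

With ΣQ=0 the equilibrium temperature is the m·c-weighted mean:
T_f = (319.16×314 + 536.67×0.25 + 140.6×0.25) / (319.16 + 536.67 + 140.6)
    = 100386 / 996.43 ≈ 100.75 °C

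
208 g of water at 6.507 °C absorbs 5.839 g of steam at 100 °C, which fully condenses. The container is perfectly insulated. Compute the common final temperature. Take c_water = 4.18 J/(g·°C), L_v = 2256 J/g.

T_f ≈ 23.8 °C

Energy conservation, ΣQ = 0:
steam→water at 100 °C releases m L_v = 5.839×2256 = 13173
  condensate cools 100→T: 5.839×4.18×(T − 100) = 24.41(T − 100)
  water warms: 208×4.18×(T − 6.507) = 869.44(T − 6.507)
893.85 T = 13173 + 2440.7 + 5657.4 = 21271
T ≈ 23.80 °C (< 100 °C, so full condensation is consistent).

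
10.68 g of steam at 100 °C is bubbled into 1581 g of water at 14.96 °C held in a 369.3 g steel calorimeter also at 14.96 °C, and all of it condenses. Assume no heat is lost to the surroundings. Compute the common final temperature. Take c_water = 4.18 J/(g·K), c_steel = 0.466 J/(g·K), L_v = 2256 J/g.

Sum of m c ΔT and latent-heat terms is zero:
steam→water at 100 °C releases m L_v = 10.68×2256 = 24094; condensate cools 100→T: 10.68×4.18×(T − 100) = 44.64(T − 100); water warms: 1581×4.18×(T − 14.96) = 6608.6(T − 14.96); cup: 172.09(T − 14.96)
6825.3 T = 24094 + 4464.2 + 101439 = 129997
T ≈ 19.05 °C, under the boiling point, so the assumption holds.

T_f ≈ 19.0 °C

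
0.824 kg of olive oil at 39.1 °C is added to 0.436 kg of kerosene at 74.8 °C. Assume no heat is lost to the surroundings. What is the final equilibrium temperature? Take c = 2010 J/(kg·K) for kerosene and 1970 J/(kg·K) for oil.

T_f ≈ 51.6 °C

Conservation of energy gives ΣQ = 0:
0.436*2010*(T − 74.8) + 0.824*1970*(T − 39.1) = 0
2499.6 T = 129022
T = 129022/2499.6 ≈ 51.62 °C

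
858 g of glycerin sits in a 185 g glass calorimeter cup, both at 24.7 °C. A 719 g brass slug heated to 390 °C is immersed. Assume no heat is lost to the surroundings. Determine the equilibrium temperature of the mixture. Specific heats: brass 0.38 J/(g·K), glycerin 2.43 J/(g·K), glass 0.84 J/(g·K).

T_f ≈ 64.4 °C

Setting the total heat transfer to zero:
719×0.38×(T − 390) + 858×2.43×(T − 24.7) + 185×0.84×(T − 24.7) = 0
(273.22 + 2084.9 + 155.4) T = 273.22×390 + 2084.9×24.7 + 155.4×24.7
T = 161892 / 2513.6 = 64.4 °C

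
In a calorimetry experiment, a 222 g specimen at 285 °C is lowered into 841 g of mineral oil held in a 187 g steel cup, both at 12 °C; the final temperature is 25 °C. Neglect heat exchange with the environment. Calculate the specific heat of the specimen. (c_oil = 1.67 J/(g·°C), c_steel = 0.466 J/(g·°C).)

c ≈ 0.336 J/(g·°C)

Conservation of energy gives ΣQ = 0:
222×c×(25 − 285) + 841×1.67×(25 − 12) + 187×0.466×(25 − 12) = 0
-57720 c = -19391
c = -19391/-57720 ≈ 0.3359 J/(g·°C)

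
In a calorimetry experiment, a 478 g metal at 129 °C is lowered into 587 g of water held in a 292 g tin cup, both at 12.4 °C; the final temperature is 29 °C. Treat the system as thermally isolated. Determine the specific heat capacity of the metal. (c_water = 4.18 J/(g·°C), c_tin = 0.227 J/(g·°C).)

Heat gained plus heat lost sum to zero:
478×c×(29 − 129) + 587×4.18×(29 − 12.4) + 292×0.227×(29 − 12.4) = 0
-47800 c = -41831
c = -41831/-47800 ≈ 0.8751 J/(g·°C)

c ≈ 0.875 J/(g·°C)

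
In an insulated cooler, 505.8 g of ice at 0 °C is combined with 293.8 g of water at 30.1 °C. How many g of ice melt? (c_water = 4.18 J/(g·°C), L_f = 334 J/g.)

m_melted ≈ 111 g

Cooling the water to 0 °C releases 293.8×4.18×30.1 = 36965 J.
To melt every bit of ice: 505.8×334 = 168937 J.
Since 36965 < 168937 J, not all the ice melts; equilibrium is at 0 °C.
m_melted×334 = 36965  ⇒  m_melted ≈ 110.7 g.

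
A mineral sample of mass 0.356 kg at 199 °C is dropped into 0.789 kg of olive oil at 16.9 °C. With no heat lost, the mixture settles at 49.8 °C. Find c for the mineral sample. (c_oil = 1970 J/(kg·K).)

c ≈ 963 J/(kg·K)

Heat lost by the mineral sample = heat gained by the oil:
0.356×c×(199 − 49.8) = 0.789×1970×(49.8 − 16.9)
53.12 c = 51137  ⇒  c ≈ 962.8 J/(kg·K)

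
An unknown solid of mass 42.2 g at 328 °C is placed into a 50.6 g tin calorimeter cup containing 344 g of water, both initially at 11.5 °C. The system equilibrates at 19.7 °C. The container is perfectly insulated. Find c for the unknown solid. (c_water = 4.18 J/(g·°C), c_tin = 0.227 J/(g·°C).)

c ≈ 0.914 J/(g·°C)

Heat gained plus heat lost sum to zero:
42.2·c·(19.7 − 328) + 344·4.18·(19.7 − 11.5) + 50.6·0.227·(19.7 − 11.5) = 0
-13010 c = -11885
c = -11885/-13010 ≈ 0.9135 J/(g·°C)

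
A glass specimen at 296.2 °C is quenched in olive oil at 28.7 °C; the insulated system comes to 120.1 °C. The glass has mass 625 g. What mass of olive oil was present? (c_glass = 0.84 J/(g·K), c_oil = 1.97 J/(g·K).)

m ≈ 513 g

Heat lost by the glass = heat gained by the oil:
625×0.84×(296.2 − 120.1) = m×1.97×(120.1 − 28.7)
180.06 m = 92452  ⇒  m ≈ 513.5 g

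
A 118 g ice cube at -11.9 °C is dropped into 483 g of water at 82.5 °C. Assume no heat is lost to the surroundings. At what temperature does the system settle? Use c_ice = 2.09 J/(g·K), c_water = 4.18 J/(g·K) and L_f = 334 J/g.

T_f ≈ 49.4 °C

Sum of m c ΔT and latent-heat terms is zero:
ice -11.9→0 °C: 118·2.09·11.9 = 2934.8; melt ice: 118·334 = 39412; warm the meltwater: 493.24 T; water cools: 483·4.18·(T − 82.5) = 2018.9(T − 82.5)
2512.2 T = 166563 − 42347 = 124216
T ≈ 49.45 °C. Since T > 0 °C, the all-ice-melts assumption holds.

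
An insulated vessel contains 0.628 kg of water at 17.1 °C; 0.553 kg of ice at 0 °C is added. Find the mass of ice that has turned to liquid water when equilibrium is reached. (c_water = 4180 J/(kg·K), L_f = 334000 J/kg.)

m_melted ≈ 0.134 kg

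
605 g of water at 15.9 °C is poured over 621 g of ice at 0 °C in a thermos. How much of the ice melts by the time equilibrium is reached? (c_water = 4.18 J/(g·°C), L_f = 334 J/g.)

m_melted ≈ 120 g

Cooling the water to 0 °C releases 605×4.18×15.9 = 40210 J.
To melt every bit of ice: 621×334 = 207414 J.
40210 J < 207414 J, so only part of the ice melts and the system sits at 0 °C.
m_melted×334 = 40210  ⇒  m_melted ≈ 120.4 g.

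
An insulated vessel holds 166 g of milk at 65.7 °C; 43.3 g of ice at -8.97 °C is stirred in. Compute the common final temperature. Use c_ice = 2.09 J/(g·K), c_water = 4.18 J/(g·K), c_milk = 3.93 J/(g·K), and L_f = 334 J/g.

Energy conservation, ΣQ = 0:
warm ice to 0 °C: 43.3·2.09·(0 − (-8.97)) = 811.76; melt ice: 43.3·334 = 14462; warm the meltwater: 180.99 T; milk: 652.38(T − 65.7)
833.37 T = 42861 − 15274 = 27587
T ≈ 33.10 °C (positive, so assuming full melt was valid).

T_f ≈ 33.1 °C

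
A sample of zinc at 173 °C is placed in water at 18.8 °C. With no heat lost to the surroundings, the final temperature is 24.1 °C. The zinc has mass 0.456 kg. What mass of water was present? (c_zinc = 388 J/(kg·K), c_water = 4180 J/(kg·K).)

m ≈ 1.19 kg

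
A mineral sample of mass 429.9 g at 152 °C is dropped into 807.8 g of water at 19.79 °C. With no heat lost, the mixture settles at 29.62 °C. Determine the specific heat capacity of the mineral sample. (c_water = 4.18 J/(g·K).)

m_s c (T_s − T_f) = m_water c_water (T_f − T_0):
429.9×c×(152 − 29.62) = 807.8×4.18×(29.62 − 19.79)
52611 c = 33192  ⇒  c ≈ 0.6309 J/(g·K)

c ≈ 0.631 J/(g·K)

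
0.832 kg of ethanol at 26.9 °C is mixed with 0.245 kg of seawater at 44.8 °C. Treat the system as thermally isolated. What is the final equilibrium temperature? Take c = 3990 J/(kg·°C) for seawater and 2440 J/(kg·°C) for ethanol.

T_f ≈ 32.7 °C

Set heat shed by the hot body equal to heat absorbed by the cold body:
0.245·3990·(44.8 − T) = 0.832·2440·(T − 26.9)
977.55(44.8 − T) = 2030.1(T − 26.9)
3007.6 T = 98403  ⇒  T ≈ 32.72 °C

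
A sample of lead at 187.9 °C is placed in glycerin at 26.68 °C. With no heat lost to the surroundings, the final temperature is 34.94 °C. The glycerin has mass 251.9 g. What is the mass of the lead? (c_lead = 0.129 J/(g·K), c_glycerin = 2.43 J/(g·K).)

m ≈ 256 g

Energy conservation, ΣQ = 0:
m×0.129×(34.94 − 187.9) + 251.9×2.43×(34.94 − 26.68) = 0
-19.73 m = -5056.1
m = -5056.1/-19.73 ≈ 256.2 g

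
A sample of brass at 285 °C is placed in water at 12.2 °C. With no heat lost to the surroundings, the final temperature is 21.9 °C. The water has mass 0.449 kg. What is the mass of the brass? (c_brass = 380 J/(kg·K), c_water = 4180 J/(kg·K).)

m ≈ 0.182 kg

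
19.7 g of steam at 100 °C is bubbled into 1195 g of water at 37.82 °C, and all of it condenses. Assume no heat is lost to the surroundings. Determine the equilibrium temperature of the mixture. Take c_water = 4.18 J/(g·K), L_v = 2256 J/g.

Energy balance with sensible and latent terms:
condense steam: −19.7×2256 = −44443
  condensate cools 100→T: 19.7×4.18×(T − 100) = 82.35(T − 100)
  water warms: 1195×4.18×(T − 37.82) = 4995.1(T − 37.82)
5077.4 T = 44443 + 8234.6 + 188915 = 241592
T ≈ 47.58 °C, under the boiling point, so the assumption holds.

T_f ≈ 47.6 °C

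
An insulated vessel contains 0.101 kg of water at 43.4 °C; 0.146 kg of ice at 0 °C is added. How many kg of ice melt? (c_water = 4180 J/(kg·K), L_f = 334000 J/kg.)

m_melted ≈ 0.0549 kg

Heat available from the water dropping to 0 °C: 0.101·4180·43.4 = 18323 J.
To melt every bit of ice: 0.146·334000 = 48764 J.
That's not enough to melt it all — equilibrium is at 0 °C with ice remaining.
m_melt = 18323 / L_f = 0.05486 kg.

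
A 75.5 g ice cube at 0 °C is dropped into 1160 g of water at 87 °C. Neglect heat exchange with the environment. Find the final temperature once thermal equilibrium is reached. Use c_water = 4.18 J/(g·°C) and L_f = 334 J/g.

T_f ≈ 76.8 °C

Sum of m c ΔT and latent-heat terms is zero:
latent heat to melt: 75.5·334 = 25217; meltwater 0→T: 75.5·4.18·T = 315.59 T; water: 4848.8(T − 87)
5164.4 T = 421846 − 25217 = 396629
T ≈ 76.80 °C. Since T > 0 °C, the all-ice-melts assumption holds.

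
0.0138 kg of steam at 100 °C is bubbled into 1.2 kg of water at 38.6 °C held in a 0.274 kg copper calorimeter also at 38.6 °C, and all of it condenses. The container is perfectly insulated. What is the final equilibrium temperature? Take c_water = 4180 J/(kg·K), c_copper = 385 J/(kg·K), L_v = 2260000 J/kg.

T_f ≈ 45.3 °C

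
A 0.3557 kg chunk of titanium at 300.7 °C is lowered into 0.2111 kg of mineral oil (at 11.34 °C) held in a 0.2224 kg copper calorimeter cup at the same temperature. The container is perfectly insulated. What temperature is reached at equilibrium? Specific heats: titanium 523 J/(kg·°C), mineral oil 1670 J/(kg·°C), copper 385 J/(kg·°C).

T_f ≈ 97.6 °C

With ΣQ=0 the equilibrium temperature is the m·c-weighted mean:
T_f = (186.03×300.7 + 352.54×11.34 + 85.62×11.34) / (186.03 + 352.54 + 85.62)
    = 60908 / 624.19 ≈ 97.58 °C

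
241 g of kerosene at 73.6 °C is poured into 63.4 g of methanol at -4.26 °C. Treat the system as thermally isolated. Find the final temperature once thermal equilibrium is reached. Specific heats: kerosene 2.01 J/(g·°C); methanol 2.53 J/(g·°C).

T_f = Σ m_i c_i T_i / Σ m_i c_i:
T_f = (484.41*73.6 + 160.4*(-4.26)) / (484.41 + 160.4)
    = 34969 / 644.81 ≈ 54.23 °C

T_f ≈ 54.2 °C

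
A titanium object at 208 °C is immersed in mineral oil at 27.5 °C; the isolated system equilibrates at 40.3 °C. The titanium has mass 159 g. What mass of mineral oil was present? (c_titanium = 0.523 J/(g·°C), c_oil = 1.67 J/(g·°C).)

Taking heat into each body as positive, Σ m c ΔT = 0:
159×0.523×(40.3 − 208) + m×1.67×(40.3 − 27.5) = 0
21.38 m = 13945
m = 13945/21.38 ≈ 652.4 g

m ≈ 652 g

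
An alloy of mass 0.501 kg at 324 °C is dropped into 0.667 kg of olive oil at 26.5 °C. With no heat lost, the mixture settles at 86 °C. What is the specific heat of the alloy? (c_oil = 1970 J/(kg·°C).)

c ≈ 656 J/(kg·°C)

Taking heat into each body as positive, Σ m c ΔT = 0:
0.501×c×(86 − 324) + 0.667×1970×(86 − 26.5) = 0
-119.24 c = -78182
c = -78182/-119.24 ≈ 655.7 J/(kg·°C)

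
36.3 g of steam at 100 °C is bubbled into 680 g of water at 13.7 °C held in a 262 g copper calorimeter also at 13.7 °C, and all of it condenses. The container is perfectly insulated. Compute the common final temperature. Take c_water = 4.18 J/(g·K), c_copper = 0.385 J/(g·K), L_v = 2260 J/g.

T_f ≈ 44.4 °C

Sum of m c ΔT and latent-heat terms is zero:
latent heat released on condensation: 36.3×2260 = 82038; condensed water 100 °C→T: 151.73(T − 100); original water: 2842.4(T − 13.7); copper cup: 262×0.385×(T − 13.7) = 100.87(T − 13.7)
3095 T = 82038 + 15173 + 40323 = 137534
T ≈ 44.44 °C (< 100 °C, so full condensation is consistent).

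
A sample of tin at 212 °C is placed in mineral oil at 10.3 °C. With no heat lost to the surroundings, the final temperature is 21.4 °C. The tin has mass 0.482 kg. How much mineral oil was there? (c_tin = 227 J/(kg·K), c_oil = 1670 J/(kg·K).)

m ≈ 1.13 kg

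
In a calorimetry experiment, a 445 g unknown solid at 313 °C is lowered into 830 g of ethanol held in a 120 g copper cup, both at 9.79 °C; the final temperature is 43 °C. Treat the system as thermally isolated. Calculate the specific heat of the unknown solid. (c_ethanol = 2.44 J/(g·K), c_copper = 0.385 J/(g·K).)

Energy conservation, ΣQ = 0:
445×c×(43 − 313) + 830×2.44×(43 − 9.79) + 120×0.385×(43 − 9.79) = 0
-120150 c = -68791
c = -68791/-120150 ≈ 0.5725 J/(g·K)

c ≈ 0.573 J/(g·K)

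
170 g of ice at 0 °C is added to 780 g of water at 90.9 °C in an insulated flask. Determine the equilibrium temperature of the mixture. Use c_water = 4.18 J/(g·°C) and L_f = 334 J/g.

Net heat exchanged in the isolated system is zero:
melt ice: 170·334 = 56780
  warm the meltwater: 710.6 T
  water cools: 780·4.18·(T − 90.9) = 3260.4(T − 90.9)
3971 T = 296370 − 56780 = 239590
T ≈ 60.34 °C. Since T > 0 °C, the all-ice-melts assumption holds.

T_f ≈ 60.3 °C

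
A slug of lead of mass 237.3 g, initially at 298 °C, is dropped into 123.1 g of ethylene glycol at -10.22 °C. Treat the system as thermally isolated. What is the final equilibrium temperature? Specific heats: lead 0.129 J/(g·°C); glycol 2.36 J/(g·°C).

T_f ≈ 19.2 °C

Setting the total heat transfer to zero:
237.3·0.129·(T − 298) + 123.1·2.36·(T − (-10.22)) = 0
30.61(T − 298) + 290.52(T − (-10.22)) = 0
321.13 T = 6153.2
T ≈ 19.16 °C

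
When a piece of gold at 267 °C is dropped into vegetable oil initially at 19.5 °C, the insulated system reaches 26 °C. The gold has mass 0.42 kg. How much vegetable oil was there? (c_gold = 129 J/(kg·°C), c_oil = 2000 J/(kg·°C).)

m ≈ 1 kg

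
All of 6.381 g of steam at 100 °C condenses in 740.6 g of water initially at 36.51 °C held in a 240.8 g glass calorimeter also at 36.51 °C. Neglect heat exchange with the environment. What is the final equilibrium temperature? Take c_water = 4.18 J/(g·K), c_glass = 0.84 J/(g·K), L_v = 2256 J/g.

T_f ≈ 41.3 °C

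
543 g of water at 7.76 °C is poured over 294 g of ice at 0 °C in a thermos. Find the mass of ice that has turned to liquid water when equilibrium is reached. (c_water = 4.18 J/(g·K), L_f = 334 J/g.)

m_melted ≈ 52.7 g

Water can give up m c ΔT = 543×4.18×7.76 = 17613 J before reaching 0 °C.
Melting all 294 g of ice would need 294×334 = 98196 J.
That's not enough to melt it all — equilibrium is at 0 °C with ice remaining.
m_melt = 17613 / L_f = 52.73 g.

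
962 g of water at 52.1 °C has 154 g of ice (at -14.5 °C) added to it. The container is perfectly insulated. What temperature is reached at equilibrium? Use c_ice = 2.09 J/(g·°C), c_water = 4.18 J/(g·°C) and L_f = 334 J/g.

T_f ≈ 32.9 °C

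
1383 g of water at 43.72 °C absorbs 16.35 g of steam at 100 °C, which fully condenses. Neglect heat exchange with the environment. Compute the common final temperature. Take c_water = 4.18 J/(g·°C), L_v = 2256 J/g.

T_f ≈ 50.7 °C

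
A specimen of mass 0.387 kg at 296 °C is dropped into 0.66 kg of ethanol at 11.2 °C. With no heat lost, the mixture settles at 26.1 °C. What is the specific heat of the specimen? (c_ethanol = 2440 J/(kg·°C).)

Let T be the final temperature. ΣQ_i = 0:
0.387·c·(26.1 − 296) + 0.66·2440·(26.1 − 11.2) = 0
-104.45 c = -23995
c = -23995/-104.45 ≈ 229.7 J/(kg·°C)

c ≈ 230 J/(kg·°C)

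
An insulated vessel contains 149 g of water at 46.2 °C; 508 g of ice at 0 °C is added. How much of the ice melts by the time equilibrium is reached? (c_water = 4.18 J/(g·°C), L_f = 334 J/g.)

m_melted ≈ 86.2 g

Heat available from the water dropping to 0 °C: 149·4.18·46.2 = 28774 J.
To melt every bit of ice: 508·334 = 169672 J.
Since 28774 < 169672 J, not all the ice melts; equilibrium is at 0 °C.
m_melt = 28774 / L_f = 86.15 g.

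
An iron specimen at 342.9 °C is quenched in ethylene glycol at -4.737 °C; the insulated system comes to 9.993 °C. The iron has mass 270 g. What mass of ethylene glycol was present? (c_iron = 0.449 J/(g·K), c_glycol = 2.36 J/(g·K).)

Conservation of energy gives ΣQ = 0:
270·0.449·(9.993 − 342.9) + m·2.36·(9.993 − (-4.737)) = 0
34.76 m = 40358
m = 40358/34.76 ≈ 1161 g

m ≈ 1160 g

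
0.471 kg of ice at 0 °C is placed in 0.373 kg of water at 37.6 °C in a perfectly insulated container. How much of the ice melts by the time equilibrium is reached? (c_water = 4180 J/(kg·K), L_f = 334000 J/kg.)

m_melted ≈ 0.176 kg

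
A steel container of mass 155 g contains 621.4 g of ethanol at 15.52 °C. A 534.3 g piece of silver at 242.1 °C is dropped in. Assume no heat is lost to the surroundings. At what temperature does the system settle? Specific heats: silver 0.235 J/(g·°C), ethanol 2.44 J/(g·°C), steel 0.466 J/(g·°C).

T_f = Σ m_i c_i T_i / Σ m_i c_i:
T_f = (125.56·242.1 + 1516.2·15.52 + 72.23·15.52) / (125.56 + 1516.2 + 72.23)
    = 55051 / 1714 ≈ 32.12 °C

T_f ≈ 32.1 °C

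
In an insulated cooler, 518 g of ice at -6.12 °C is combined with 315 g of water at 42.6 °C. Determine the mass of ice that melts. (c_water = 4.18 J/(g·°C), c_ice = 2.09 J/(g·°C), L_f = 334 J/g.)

Heat available from the water dropping to 0 °C: 315×4.18×42.6 = 56091 J.
Warming the ice to 0 °C takes 518×2.09×6.12 = 6625.6 J, leaving 49466 J for melting.
To melt every bit of ice: 518×334 = 173012 J.
That's not enough to melt it all — equilibrium is at 0 °C with ice remaining.
m_melt = 49466 / L_f = 148.1 g.

m_melted ≈ 148 g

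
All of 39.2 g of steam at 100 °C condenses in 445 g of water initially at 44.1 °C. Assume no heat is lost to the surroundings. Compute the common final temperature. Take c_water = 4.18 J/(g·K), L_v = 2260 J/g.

Setting the total heat transfer to zero:
condense steam: −39.2×2260 = −88592; condensate cools 100→T: 39.2×4.18×(T − 100) = 163.86(T − 100); original water: 1860.1(T − 44.1)
2024 T = 88592 + 16386 + 82030 = 187008
T ≈ 92.40 °C — below 100 °C, confirming all the steam condensed.

T_f ≈ 92.4 °C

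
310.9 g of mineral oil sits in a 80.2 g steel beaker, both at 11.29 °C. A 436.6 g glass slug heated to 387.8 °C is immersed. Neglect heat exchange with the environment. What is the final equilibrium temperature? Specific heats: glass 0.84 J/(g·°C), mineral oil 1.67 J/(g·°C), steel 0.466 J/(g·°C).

T_f ≈ 160.8 °C

Energy conservation, ΣQ = 0:
436.6*0.84*(T − 387.8) + 310.9*1.67*(T − 11.29) + 80.2*0.466*(T − 11.29) = 0
(366.74 + 519.2 + 37.37) T = 366.74*387.8 + 519.2*11.29 + 37.37*11.29
T = 148507 / 923.32 = 161 °C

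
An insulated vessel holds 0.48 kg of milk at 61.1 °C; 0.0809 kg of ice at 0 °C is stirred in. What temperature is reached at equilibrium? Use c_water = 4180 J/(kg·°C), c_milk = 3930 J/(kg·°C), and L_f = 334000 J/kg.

Conservation of energy gives ΣQ = 0:
melt ice: 0.0809×334000 = 27021; meltwater 0→T: 0.0809×4180×T = 338.16 T; milk cools: 0.48×3930×(T − 61.1) = 1886.4(T − 61.1)
2224.6 T = 115259 − 27021 = 88238
T ≈ 39.67 °C — above 0 °C, consistent with complete melting.

T_f ≈ 39.7 °C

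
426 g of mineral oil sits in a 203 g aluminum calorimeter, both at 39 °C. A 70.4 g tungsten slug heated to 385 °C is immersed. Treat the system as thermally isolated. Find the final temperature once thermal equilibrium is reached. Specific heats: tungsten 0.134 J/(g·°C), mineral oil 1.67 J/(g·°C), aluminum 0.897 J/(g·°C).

T_f = Σ m_i c_i T_i / Σ m_i c_i:
T_f = (9.434×385 + 711.42×39 + 182.09×39) / (9.434 + 711.42 + 182.09)
    = 38479 / 902.94 ≈ 42.61 °C

T_f ≈ 42.6 °C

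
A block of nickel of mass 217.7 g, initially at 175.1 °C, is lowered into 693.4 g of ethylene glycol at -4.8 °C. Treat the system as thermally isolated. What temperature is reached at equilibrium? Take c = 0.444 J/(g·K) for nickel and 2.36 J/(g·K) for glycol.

T_f ≈ 5.2 °C

Heat gained plus heat lost sum to zero:
217.7×0.444×(T − 175.1) + 693.4×2.36×(T − (-4.8)) = 0
96.66(T − 175.1) + 1636.4(T − (-4.8)) = 0
(96.66 + 1636.4) T = 96.66×175.1 + 1636.4×(-4.8)
T = 9070.1/1733.1 ≈ 5.23 °C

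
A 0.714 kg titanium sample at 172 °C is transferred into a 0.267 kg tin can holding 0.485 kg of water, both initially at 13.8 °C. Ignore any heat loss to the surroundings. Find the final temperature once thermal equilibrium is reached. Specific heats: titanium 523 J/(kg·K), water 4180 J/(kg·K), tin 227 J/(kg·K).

Energy conservation, ΣQ = 0:
0.714×523×(T − 172) + 0.485×4180×(T − 13.8) + 0.267×227×(T − 13.8) = 0
(373.42 + 2027.3 + 60.61) T = 373.42×172 + 2027.3×13.8 + 60.61×13.8
T = 93042/2461.3 ≈ 37.80 °C

T_f ≈ 37.8 °C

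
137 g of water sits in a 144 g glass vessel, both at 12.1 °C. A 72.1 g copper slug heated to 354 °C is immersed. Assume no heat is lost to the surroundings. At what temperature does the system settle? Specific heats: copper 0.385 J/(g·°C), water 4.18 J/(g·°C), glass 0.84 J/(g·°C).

Setting the total heat transfer to zero:
72.1×0.385×(T − 354) + 137×4.18×(T − 12.1) + 144×0.84×(T − 12.1) = 0
27.76(T − 354) + 572.66(T − 12.1) + 120.96(T − 12.1) = 0
(27.76 + 572.66 + 120.96) T = 27.76×354 + 572.66×12.1 + 120.96×12.1
T ≈ 25.26 °C

T_f ≈ 25.3 °C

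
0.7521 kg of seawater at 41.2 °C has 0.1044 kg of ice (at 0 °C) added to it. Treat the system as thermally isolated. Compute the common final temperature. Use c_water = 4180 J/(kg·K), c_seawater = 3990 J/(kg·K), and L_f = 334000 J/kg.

Energy balance with sensible and latent terms:
fusion: m_ice L_f = 0.1044·334000 = 34870; meltwater 0→T: 0.1044·4180·T = 436.39 T; seawater: 3000.9(T − 41.2)
3437.3 T = 123636 − 34870 = 88767
T ≈ 25.82 °C — above 0 °C, consistent with complete melting.

T_f ≈ 25.8 °C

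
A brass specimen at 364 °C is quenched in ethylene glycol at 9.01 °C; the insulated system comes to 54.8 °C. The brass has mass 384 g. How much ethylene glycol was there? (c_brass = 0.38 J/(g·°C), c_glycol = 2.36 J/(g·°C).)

m ≈ 418 g

Heat gained plus heat lost sum to zero:
384×0.38×(54.8 − 364) + m×2.36×(54.8 − 9.01) = 0
108.06 m = 45118
m = 45118/108.06 ≈ 417.5 g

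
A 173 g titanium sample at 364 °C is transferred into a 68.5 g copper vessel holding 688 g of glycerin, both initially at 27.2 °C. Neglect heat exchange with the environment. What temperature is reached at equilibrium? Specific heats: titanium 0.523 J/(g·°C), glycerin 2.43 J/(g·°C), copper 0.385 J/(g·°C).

T_f ≈ 44.2 °C

Net heat exchanged in the isolated system is zero:
173*0.523*(T − 364) + 688*2.43*(T − 27.2) + 68.5*0.385*(T − 27.2) = 0
(90.48 + 1671.8 + 26.37) T = 90.48*364 + 1671.8*27.2 + 26.37*27.2
T = 79126/1788.7 ≈ 44.24 °C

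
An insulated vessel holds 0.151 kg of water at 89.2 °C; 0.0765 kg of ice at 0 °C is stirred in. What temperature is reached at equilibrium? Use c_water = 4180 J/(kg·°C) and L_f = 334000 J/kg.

T_f ≈ 32.3 °C

Setting the total heat transfer to zero:
latent heat to melt: 0.0765×334000 = 25551; warm the meltwater: 319.77 T; water cools: 0.151×4180×(T − 89.2) = 631.18(T − 89.2)
950.95 T = 56301 − 25551 = 30750
T ≈ 32.34 °C. Since T > 0 °C, the all-ice-melts assumption holds.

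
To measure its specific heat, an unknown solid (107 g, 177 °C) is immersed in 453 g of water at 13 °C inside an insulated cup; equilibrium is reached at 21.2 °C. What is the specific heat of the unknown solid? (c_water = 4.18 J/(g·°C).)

c ≈ 0.931 J/(g·°C)

m_s c (T_s − T_f) = m_water c_water (T_f − T_0):
107×c×(177 − 21.2) = 453×4.18×(21.2 − 13)
16671 c = 15527  ⇒  c ≈ 0.9314 J/(g·°C)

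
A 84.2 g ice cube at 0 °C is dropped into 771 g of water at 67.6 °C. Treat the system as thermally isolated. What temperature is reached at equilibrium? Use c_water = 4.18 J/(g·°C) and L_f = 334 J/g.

T_f ≈ 53.1 °C

Heat gained plus heat lost sum to zero:
melt ice: 84.2·334 = 28123
  warm the meltwater: 351.96 T
  water cools: 771·4.18·(T − 67.6) = 3222.8(T − 67.6)
3574.7 T = 217860 − 28123 = 189737
T ≈ 53.08 °C (positive, so assuming full melt was valid).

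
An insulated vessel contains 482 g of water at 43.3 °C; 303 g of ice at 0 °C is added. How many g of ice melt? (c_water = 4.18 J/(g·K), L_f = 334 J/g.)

Heat available from the water dropping to 0 °C: 482×4.18×43.3 = 87239 J.
Melting all 303 g of ice would need 303×334 = 101202 J.
That's not enough to melt it all — equilibrium is at 0 °C with ice remaining.
m_melt = 87239 / L_f = 261.2 g.

m_melted ≈ 261 g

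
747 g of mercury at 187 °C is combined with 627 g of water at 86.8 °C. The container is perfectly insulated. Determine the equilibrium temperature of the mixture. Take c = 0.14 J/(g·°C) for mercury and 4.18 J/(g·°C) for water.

T_f ≈ 90.6 °C

T_f is the heat-capacity-weighted average of the initial temperatures:
T_f = (104.58·187 + 2620.9·86.8) / (104.58 + 2620.9)
    = 247047 / 2725.4 ≈ 90.64 °C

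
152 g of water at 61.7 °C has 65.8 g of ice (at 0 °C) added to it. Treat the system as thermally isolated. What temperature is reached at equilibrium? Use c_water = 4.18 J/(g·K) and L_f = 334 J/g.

Sum of m c ΔT and latent-heat terms is zero:
fusion: m_ice L_f = 65.8×334 = 21977
  warm the meltwater: 275.04 T
  water: 635.36(T − 61.7)
910.4 T = 39202 − 21977 = 17225
T ≈ 18.92 °C. Since T > 0 °C, the all-ice-melts assumption holds.

T_f ≈ 18.9 °C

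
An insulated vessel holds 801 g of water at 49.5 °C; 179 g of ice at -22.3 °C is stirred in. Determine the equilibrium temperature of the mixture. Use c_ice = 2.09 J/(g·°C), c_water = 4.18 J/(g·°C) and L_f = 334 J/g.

T_f ≈ 23.8 °C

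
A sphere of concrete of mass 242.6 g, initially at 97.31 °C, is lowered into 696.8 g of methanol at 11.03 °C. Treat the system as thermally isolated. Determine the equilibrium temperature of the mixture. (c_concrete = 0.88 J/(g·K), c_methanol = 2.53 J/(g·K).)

T_f ≈ 20.3 °C

With ΣQ=0 the equilibrium temperature is the m·c-weighted mean:
T_f = (213.49·97.31 + 1762.9·11.03) / (213.49 + 1762.9)
    = 40219 / 1976.4 ≈ 20.35 °C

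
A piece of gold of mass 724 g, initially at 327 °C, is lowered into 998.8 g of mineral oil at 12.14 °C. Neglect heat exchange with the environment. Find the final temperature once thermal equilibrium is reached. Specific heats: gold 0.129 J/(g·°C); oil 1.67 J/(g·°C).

T_f ≈ 28.8 °C

Heat gained plus heat lost sum to zero:
724·0.129·(T − 327) + 998.8·1.67·(T − 12.14) = 0
93.4(T − 327) + 1668(T − 12.14) = 0
(93.4 + 1668) T = 93.4·327 + 1668·12.14
T = 50790/1761.4 ≈ 28.84 °C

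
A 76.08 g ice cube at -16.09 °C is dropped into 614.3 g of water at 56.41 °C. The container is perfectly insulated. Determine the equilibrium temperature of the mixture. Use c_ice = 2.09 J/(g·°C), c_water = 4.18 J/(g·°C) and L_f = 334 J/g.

Energy balance with sensible and latent terms:
ice -16.09→0 °C: 76.08·2.09·16.09 = 2558.4
  latent heat to melt: 76.08·334 = 25411
  meltwater 0→T: 76.08·4.18·T = 318.01 T
  water: 2567.8(T − 56.41)
2885.8 T = 144848 − 27969 = 116879
T ≈ 40.50 °C (positive, so assuming full melt was valid).

T_f ≈ 40.5 °C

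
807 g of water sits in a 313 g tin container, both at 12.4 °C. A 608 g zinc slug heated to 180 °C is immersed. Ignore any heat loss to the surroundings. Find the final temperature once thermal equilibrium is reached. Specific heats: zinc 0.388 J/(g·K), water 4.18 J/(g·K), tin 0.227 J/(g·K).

T_f ≈ 23.1 °C

Energy conservation, ΣQ = 0:
608*0.388*(T − 180) + 807*4.18*(T − 12.4) + 313*0.227*(T − 12.4) = 0
(235.9 + 3373.3 + 71.05) T = 235.9*180 + 3373.3*12.4 + 71.05*12.4
T = 85172/3680.2 ≈ 23.14 °C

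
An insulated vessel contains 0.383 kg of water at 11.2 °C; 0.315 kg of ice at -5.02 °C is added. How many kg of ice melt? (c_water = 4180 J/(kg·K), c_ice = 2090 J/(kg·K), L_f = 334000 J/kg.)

Water can give up m c ΔT = 0.383·4180·11.2 = 17931 J before reaching 0 °C.
Warming the ice to 0 °C takes 0.315·2090·5.02 = 3304.9 J, leaving 14626 J for melting.
Melting all 0.315 kg of ice would need 0.315·334000 = 105210 J.
Since 14626 < 105210 J, not all the ice melts; equilibrium is at 0 °C.
m_melt = 14626 / L_f = 0.04379 kg.

m_melted ≈ 0.0438 kg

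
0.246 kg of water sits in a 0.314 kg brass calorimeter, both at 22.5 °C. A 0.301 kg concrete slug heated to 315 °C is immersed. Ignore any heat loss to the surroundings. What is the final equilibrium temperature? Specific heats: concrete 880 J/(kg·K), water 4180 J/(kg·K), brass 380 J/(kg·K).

T_f ≈ 77.4 °C

Net heat exchanged in the isolated system is zero:
0.301·880·(T − 315) + 0.246·4180·(T − 22.5) + 0.314·380·(T − 22.5) = 0
1412.5 T = 109258
T = 109258/1412.5 ≈ 77.35 °C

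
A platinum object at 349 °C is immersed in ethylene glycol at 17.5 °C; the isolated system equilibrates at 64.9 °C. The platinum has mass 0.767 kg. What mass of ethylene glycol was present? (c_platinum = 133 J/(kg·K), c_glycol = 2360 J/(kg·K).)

m ≈ 0.259 kg

|Q_platinum| = |Q_glycol|:
0.767×133×(349 − 64.9) = m×2360×(64.9 − 17.5)
111864 m = 28981  ⇒  m ≈ 0.2591 kg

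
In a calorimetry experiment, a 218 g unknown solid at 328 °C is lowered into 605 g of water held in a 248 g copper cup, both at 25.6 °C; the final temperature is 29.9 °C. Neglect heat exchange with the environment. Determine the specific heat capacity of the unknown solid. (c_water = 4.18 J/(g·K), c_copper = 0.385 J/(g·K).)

c ≈ 0.174 J/(g·K)

Net heat exchanged in the isolated system is zero:
218×c×(29.9 − 328) + 605×4.18×(29.9 − 25.6) + 248×0.385×(29.9 − 25.6) = 0
-64986 c = -11285
c = -11285/-64986 ≈ 0.1737 J/(g·K)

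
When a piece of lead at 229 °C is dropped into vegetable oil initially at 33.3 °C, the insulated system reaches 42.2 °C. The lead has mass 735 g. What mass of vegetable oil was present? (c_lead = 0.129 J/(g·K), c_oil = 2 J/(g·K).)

Conservation of energy gives ΣQ = 0:
735·0.129·(42.2 − 229) + m·2·(42.2 − 33.3) = 0
17.8 m = 17711
m = 17711/17.8 ≈ 995 g

m ≈ 995 g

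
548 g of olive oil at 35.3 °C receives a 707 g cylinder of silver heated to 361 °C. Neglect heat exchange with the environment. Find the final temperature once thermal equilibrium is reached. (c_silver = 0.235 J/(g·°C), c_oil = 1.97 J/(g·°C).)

T_f ≈ 78.7 °C

Heat lost by the silver equals heat gained by the oil:
707×0.235×(361 − T) = 548×1.97×(T − 35.3)
166.14(361 − T) = 1079.6(T − 35.3)
1245.7 T = 98087  ⇒  T ≈ 78.74 °C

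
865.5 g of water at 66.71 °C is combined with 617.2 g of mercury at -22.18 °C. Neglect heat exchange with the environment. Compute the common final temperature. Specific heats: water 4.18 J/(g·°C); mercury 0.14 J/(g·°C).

T_f ≈ 64.6 °C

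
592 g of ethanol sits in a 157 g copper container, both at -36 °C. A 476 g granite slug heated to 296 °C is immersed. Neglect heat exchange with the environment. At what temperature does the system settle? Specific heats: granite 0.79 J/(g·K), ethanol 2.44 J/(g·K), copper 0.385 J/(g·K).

Setting the total heat transfer to zero:
476×0.79×(T − 296) + 592×2.44×(T − (-36)) + 157×0.385×(T − (-36)) = 0
376.04(T − 296) + 1444.5(T − (-36)) + 60.45(T − (-36)) = 0
(376.04 + 1444.5 + 60.45) T = 376.04×296 + 1444.5×(-36) + 60.45×(-36)
T = 57131 / 1881 = 30.4 °C

T_f ≈ 30.4 °C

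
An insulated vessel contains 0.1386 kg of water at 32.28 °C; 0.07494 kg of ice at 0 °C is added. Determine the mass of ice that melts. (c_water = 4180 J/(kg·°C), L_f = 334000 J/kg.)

m_melted ≈ 0.056 kg

Cooling the water to 0 °C releases 0.1386·4180·32.28 = 18701 J.
To melt every bit of ice: 0.07494·334000 = 25030 J.
That's not enough to melt it all — equilibrium is at 0 °C with ice remaining.
m_melted·334000 = 18701  ⇒  m_melted ≈ 0.05599 kg.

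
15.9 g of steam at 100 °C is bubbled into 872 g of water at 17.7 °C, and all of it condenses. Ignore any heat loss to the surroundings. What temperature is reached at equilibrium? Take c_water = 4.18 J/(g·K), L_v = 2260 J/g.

T_f ≈ 28.9 °C

Energy balance with sensible and latent terms:
condense steam: −15.9×2260 = −35934; condensed water 100 °C→T: 66.46(T − 100); water warms: 872×4.18×(T − 17.7) = 3645(T − 17.7)
3711.4 T = 35934 + 6646.2 + 64516 = 107096
T ≈ 28.86 °C, under the boiling point, so the assumption holds.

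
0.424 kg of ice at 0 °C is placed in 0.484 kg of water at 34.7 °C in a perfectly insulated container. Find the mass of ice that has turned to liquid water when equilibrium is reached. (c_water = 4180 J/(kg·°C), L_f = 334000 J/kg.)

Cooling the water to 0 °C releases 0.484·4180·34.7 = 70202 J.
To melt every bit of ice: 0.424·334000 = 141616 J.
70202 J < 141616 J, so only part of the ice melts and the system sits at 0 °C.
m_melted·334000 = 70202  ⇒  m_melted ≈ 0.2102 kg.

m_melted ≈ 0.21 kg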